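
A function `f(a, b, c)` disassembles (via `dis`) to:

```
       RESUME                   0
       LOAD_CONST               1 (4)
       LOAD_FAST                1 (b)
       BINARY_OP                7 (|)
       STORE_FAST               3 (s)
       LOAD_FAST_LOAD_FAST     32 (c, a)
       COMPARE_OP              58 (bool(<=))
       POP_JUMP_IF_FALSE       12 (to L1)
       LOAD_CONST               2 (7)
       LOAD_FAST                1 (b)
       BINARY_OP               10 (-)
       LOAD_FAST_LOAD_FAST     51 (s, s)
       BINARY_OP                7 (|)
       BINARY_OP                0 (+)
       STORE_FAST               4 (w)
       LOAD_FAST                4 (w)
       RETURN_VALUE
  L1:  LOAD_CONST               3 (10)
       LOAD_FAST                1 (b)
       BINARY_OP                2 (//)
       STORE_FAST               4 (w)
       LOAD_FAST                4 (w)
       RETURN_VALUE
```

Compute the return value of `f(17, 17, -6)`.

LOAD_CONST → push 4. Stack: [4]
LOAD_FAST b → push 17. Stack: [4, 17]
BINARY_OP | → 4 | 17 = 21. Stack: [21]
STORE_FAST s → s=21. Stack: []
LOAD_FAST_LOAD_FAST c,a → push -6,17. Stack: [-6, 17]
COMPARE_OP bool(<=) → -6 vs 17 = True. Stack: [True]
POP_JUMP_IF_FALSE → pop True; no jump. Stack: []
LOAD_CONST → push 7. Stack: [7]
LOAD_FAST b → push 17. Stack: [7, 17]
BINARY_OP - → 7 - 17 = -10. Stack: [-10]
LOAD_FAST_LOAD_FAST s,s → push 21,21. Stack: [-10, 21, 21]
BINARY_OP | → 21 | 21 = 21. Stack: [-10, 21]
BINARY_OP + → -10 + 21 = 11. Stack: [11]
STORE_FAST w → w=11. Stack: []
LOAD_FAST w → push 11. Stack: [11]
RETURN_VALUE → return 11.

11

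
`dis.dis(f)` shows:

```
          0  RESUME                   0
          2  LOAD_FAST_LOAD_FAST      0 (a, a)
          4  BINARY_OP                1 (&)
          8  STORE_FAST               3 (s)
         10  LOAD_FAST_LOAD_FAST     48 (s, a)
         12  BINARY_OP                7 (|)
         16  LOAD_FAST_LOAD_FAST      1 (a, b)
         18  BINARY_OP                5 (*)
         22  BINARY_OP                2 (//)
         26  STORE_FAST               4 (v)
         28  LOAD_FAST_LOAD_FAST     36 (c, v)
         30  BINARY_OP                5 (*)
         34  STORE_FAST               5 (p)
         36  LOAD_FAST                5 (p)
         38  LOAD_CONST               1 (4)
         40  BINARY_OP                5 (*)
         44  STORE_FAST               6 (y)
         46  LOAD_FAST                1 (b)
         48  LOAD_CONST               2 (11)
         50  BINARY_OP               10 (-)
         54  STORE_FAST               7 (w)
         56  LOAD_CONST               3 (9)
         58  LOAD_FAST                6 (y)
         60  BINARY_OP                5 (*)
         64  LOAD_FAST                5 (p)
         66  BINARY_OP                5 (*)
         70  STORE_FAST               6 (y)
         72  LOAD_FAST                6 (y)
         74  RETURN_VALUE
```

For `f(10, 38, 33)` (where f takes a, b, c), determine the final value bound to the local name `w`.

27

LOAD_FAST_LOAD_FAST a,a → push 10,10. Stack: [10, 10]
BINARY_OP & → 10 & 10 = 10. Stack: [10]
STORE_FAST s → s=10. Stack: []
LOAD_FAST_LOAD_FAST s,a → push 10,10. Stack: [10, 10]
BINARY_OP | → 10 | 10 = 10. Stack: [10]
LOAD_FAST_LOAD_FAST a,b → push 10,38. Stack: [10, 10, 38]
BINARY_OP * → 10 * 38 = 380. Stack: [10, 380]
BINARY_OP // → 10 // 380 = 0. Stack: [0]
STORE_FAST v → v=0. Stack: []
LOAD_FAST_LOAD_FAST c,v → push 33,0. Stack: [33, 0]
BINARY_OP * → 33 * 0 = 0. Stack: [0]
STORE_FAST p → p=0. Stack: []
LOAD_FAST p → push 0. Stack: [0]
LOAD_CONST → push 4. Stack: [0, 4]
BINARY_OP * → 0 * 4 = 0. Stack: [0]
STORE_FAST y → y=0. Stack: []
LOAD_FAST b → push 38. Stack: [38]
LOAD_CONST → push 11. Stack: [38, 11]
BINARY_OP - → 38 - 11 = 27. Stack: [27]
STORE_FAST w → w=27. Stack: []
LOAD_CONST → push 9. Stack: [9]
LOAD_FAST y → push 0. Stack: [9, 0]
BINARY_OP * → 9 * 0 = 0. Stack: [0]
LOAD_FAST p → push 0. Stack: [0, 0]
BINARY_OP * → 0 * 0 = 0. Stack: [0]
STORE_FAST y → y=0. Stack: []
LOAD_FAST y → push 0. Stack: [0]
RETURN_VALUE → return 0.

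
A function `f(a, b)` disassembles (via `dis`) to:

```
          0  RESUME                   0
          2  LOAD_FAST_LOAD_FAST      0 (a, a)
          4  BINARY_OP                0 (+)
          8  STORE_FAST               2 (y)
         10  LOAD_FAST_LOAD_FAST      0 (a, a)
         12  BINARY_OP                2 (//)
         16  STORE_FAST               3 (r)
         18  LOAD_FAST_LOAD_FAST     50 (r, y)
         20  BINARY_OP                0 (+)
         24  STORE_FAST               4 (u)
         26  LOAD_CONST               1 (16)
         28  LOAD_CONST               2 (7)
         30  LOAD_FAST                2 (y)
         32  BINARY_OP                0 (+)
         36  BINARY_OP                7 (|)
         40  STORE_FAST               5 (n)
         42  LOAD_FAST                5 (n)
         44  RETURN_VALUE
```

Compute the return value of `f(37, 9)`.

LOAD_FAST_LOAD_FAST a,a → push 37,37. Stack: [37, 37]
BINARY_OP + → 37 + 37 = 74. Stack: [74]
STORE_FAST y → y=74. Stack: []
LOAD_FAST_LOAD_FAST a,a → push 37,37. Stack: [37, 37]
BINARY_OP // → 37 // 37 = 1. Stack: [1]
STORE_FAST r → r=1. Stack: []
LOAD_FAST_LOAD_FAST r,y → push 1,74. Stack: [1, 74]
BINARY_OP + → 1 + 74 = 75. Stack: [75]
STORE_FAST u → u=75. Stack: []
LOAD_CONST → push 16. Stack: [16]
LOAD_CONST → push 7. Stack: [16, 7]
LOAD_FAST y → push 74. Stack: [16, 7, 74]
BINARY_OP + → 7 + 74 = 81. Stack: [16, 81]
BINARY_OP | → 16 | 81 = 81. Stack: [81]
STORE_FAST n → n=81. Stack: []
LOAD_FAST n → push 81. Stack: [81]
RETURN_VALUE → return 81.

81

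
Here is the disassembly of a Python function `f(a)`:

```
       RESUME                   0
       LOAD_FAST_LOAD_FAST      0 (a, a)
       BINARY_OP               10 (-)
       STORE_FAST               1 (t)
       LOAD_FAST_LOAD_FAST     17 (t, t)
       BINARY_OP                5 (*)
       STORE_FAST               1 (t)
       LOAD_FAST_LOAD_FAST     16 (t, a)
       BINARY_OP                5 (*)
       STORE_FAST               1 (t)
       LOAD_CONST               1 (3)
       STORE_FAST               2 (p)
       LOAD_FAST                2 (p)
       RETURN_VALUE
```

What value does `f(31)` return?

LOAD_FAST_LOAD_FAST a,a → push 31,31. Stack: [31, 31]
BINARY_OP - → 31 - 31 = 0. Stack: [0]
STORE_FAST t → t=0. Stack: []
LOAD_FAST_LOAD_FAST t,t → push 0,0. Stack: [0, 0]
BINARY_OP * → 0 * 0 = 0. Stack: [0]
STORE_FAST t → t=0. Stack: []
LOAD_FAST_LOAD_FAST t,a → push 0,31. Stack: [0, 31]
BINARY_OP * → 0 * 31 = 0. Stack: [0]
STORE_FAST t → t=0. Stack: []
LOAD_CONST → push 3. Stack: [3]
STORE_FAST p → p=3. Stack: []
LOAD_FAST p → push 3. Stack: [3]
RETURN_VALUE → return 3.

3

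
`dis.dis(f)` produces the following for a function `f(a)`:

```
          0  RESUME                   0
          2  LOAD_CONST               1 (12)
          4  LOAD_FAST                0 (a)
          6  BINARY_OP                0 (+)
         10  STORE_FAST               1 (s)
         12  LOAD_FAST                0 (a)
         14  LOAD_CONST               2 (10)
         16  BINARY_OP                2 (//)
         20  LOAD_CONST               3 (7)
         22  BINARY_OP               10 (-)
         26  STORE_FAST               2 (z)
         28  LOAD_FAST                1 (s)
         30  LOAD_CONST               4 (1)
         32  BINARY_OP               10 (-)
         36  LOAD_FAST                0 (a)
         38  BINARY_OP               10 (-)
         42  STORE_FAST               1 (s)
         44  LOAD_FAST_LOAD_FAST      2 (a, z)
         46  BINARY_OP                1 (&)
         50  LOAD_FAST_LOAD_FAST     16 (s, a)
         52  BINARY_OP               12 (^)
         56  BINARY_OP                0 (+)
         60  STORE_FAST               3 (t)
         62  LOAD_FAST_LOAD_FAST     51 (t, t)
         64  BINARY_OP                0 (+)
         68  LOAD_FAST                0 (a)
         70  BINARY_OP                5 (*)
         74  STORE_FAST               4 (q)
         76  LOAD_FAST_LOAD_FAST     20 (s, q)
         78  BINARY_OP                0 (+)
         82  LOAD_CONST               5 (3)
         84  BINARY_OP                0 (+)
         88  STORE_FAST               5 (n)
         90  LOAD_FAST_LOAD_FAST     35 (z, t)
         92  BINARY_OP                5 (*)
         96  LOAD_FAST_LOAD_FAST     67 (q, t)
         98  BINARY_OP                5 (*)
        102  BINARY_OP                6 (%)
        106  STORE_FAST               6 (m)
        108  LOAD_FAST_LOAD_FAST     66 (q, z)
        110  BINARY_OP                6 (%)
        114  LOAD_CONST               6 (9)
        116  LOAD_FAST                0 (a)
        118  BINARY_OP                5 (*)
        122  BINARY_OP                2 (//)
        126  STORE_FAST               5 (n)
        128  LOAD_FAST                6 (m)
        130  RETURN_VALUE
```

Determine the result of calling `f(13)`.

5012

LOAD_CONST → push 12. Stack: [12]
LOAD_FAST a → push 13. Stack: [12, 13]
BINARY_OP + → 12 + 13 = 25. Stack: [25]
STORE_FAST s → s=25. Stack: []
LOAD_FAST a → push 13. Stack: [13]
LOAD_CONST → push 10. Stack: [13, 10]
BINARY_OP // → 13 // 10 = 1. Stack: [1]
LOAD_CONST → push 7. Stack: [1, 7]
BINARY_OP - → 1 - 7 = -6. Stack: [-6]
STORE_FAST z → z=-6. Stack: []
LOAD_FAST s → push 25. Stack: [25]
LOAD_CONST → push 1. Stack: [25, 1]
BINARY_OP - → 25 - 1 = 24. Stack: [24]
LOAD_FAST a → push 13. Stack: [24, 13]
BINARY_OP - → 24 - 13 = 11. Stack: [11]
STORE_FAST s → s=11. Stack: []
LOAD_FAST_LOAD_FAST a,z → push 13,-6. Stack: [13, -6]
BINARY_OP & → 13 & -6 = 8. Stack: [8]
LOAD_FAST_LOAD_FAST s,a → push 11,13. Stack: [8, 11, 13]
BINARY_OP ^ → 11 ^ 13 = 6. Stack: [8, 6]
BINARY_OP + → 8 + 6 = 14. Stack: [14]
STORE_FAST t → t=14. Stack: []
LOAD_FAST_LOAD_FAST t,t → push 14,14. Stack: [14, 14]
BINARY_OP + → 14 + 14 = 28. Stack: [28]
LOAD_FAST a → push 13. Stack: [28, 13]
BINARY_OP * → 28 * 13 = 364. Stack: [364]
STORE_FAST q → q=364. Stack: []
LOAD_FAST_LOAD_FAST s,q → push 11,364. Stack: [11, 364]
BINARY_OP + → 11 + 364 = 375. Stack: [375]
LOAD_CONST → push 3. Stack: [375, 3]
BINARY_OP + → 375 + 3 = 378. Stack: [378]
STORE_FAST n → n=378. Stack: []
LOAD_FAST_LOAD_FAST z,t → push -6,14. Stack: [-6, 14]
BINARY_OP * → -6 * 14 = -84. Stack: [-84]
LOAD_FAST_LOAD_FAST q,t → push 364,14. Stack: [-84, 364, 14]
BINARY_OP * → 364 * 14 = 5096. Stack: [-84, 5096]
BINARY_OP % → -84 % 5096 = 5012. Stack: [5012]
STORE_FAST m → m=5012. Stack: []
LOAD_FAST_LOAD_FAST q,z → push 364,-6. Stack: [364, -6]
BINARY_OP % → 364 % -6 = -2. Stack: [-2]
LOAD_CONST → push 9. Stack: [-2, 9]
LOAD_FAST a → push 13. Stack: [-2, 9, 13]
BINARY_OP * → 9 * 13 = 117. Stack: [-2, 117]
BINARY_OP // → -2 // 117 = -1. Stack: [-1]
STORE_FAST n → n=-1. Stack: []
LOAD_FAST m → push 5012. Stack: [5012]
RETURN_VALUE → return 5012.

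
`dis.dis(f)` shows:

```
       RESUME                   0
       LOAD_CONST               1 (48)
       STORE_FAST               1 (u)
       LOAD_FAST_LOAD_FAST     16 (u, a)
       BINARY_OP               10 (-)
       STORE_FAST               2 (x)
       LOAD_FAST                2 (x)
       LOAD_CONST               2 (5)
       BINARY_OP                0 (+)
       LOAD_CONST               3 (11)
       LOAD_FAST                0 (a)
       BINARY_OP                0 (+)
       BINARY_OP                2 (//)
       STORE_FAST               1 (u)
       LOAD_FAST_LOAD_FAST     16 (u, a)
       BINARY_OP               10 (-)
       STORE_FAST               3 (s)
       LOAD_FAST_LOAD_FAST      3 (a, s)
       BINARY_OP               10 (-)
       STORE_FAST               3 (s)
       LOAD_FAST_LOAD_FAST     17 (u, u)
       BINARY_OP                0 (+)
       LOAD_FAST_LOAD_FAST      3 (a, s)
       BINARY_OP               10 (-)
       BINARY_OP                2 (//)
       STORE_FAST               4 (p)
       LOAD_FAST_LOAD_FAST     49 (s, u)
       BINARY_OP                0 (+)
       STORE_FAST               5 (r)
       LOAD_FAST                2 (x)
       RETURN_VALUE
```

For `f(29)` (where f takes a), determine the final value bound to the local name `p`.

LOAD_CONST → push 48. Stack: [48]
STORE_FAST u → u=48. Stack: []
LOAD_FAST_LOAD_FAST u,a → push 48,29. Stack: [48, 29]
BINARY_OP - → 48 - 29 = 19. Stack: [19]
STORE_FAST x → x=19. Stack: []
LOAD_FAST x → push 19. Stack: [19]
LOAD_CONST → push 5. Stack: [19, 5]
BINARY_OP + → 19 + 5 = 24. Stack: [24]
LOAD_CONST → push 11. Stack: [24, 11]
LOAD_FAST a → push 29. Stack: [24, 11, 29]
BINARY_OP + → 11 + 29 = 40. Stack: [24, 40]
BINARY_OP // → 24 // 40 = 0. Stack: [0]
STORE_FAST u → u=0. Stack: []
LOAD_FAST_LOAD_FAST u,a → push 0,29. Stack: [0, 29]
BINARY_OP - → 0 - 29 = -29. Stack: [-29]
STORE_FAST s → s=-29. Stack: []
LOAD_FAST_LOAD_FAST a,s → push 29,-29. Stack: [29, -29]
BINARY_OP - → 29 - -29 = 58. Stack: [58]
STORE_FAST s → s=58. Stack: []
LOAD_FAST_LOAD_FAST u,u → push 0,0. Stack: [0, 0]
BINARY_OP + → 0 + 0 = 0. Stack: [0]
LOAD_FAST_LOAD_FAST a,s → push 29,58. Stack: [0, 29, 58]
BINARY_OP - → 29 - 58 = -29. Stack: [0, -29]
BINARY_OP // → 0 // -29 = 0. Stack: [0]
STORE_FAST p → p=0. Stack: []
LOAD_FAST_LOAD_FAST s,u → push 58,0. Stack: [58, 0]
BINARY_OP + → 58 + 0 = 58. Stack: [58]
STORE_FAST r → r=58. Stack: []
LOAD_FAST x → push 19. Stack: [19]
RETURN_VALUE → return 19.

0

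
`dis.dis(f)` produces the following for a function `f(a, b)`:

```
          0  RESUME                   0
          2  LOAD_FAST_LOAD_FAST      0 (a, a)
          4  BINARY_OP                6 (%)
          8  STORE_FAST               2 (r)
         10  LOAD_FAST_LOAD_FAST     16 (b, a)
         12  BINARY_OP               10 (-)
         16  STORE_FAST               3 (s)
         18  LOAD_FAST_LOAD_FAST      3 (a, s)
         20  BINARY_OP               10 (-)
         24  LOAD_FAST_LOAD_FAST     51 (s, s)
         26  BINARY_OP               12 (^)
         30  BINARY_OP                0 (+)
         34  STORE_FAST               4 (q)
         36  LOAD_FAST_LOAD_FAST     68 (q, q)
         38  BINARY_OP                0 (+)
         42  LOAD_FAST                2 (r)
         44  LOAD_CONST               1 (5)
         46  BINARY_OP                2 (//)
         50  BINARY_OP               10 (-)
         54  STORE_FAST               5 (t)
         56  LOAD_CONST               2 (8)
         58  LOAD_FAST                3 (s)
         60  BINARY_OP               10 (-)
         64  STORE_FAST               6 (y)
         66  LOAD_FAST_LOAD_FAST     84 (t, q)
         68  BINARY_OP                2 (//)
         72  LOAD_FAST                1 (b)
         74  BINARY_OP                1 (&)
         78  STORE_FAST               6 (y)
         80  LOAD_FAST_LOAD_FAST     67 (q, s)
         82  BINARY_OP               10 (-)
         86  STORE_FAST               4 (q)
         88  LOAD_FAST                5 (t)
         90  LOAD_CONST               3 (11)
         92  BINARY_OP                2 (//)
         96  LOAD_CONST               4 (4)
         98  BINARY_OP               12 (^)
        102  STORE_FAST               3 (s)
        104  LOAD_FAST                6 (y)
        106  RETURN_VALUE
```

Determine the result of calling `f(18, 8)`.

0

LOAD_FAST_LOAD_FAST a,a → push 18,18. Stack: [18, 18]
BINARY_OP % → 18 % 18 = 0. Stack: [0]
STORE_FAST r → r=0. Stack: []
LOAD_FAST_LOAD_FAST b,a → push 8,18. Stack: [8, 18]
BINARY_OP - → 8 - 18 = -10. Stack: [-10]
STORE_FAST s → s=-10. Stack: []
LOAD_FAST_LOAD_FAST a,s → push 18,-10. Stack: [18, -10]
BINARY_OP - → 18 - -10 = 28. Stack: [28]
LOAD_FAST_LOAD_FAST s,s → push -10,-10. Stack: [28, -10, -10]
BINARY_OP ^ → -10 ^ -10 = 0. Stack: [28, 0]
BINARY_OP + → 28 + 0 = 28. Stack: [28]
STORE_FAST q → q=28. Stack: []
LOAD_FAST_LOAD_FAST q,q → push 28,28. Stack: [28, 28]
BINARY_OP + → 28 + 28 = 56. Stack: [56]
LOAD_FAST r → push 0. Stack: [56, 0]
LOAD_CONST → push 5. Stack: [56, 0, 5]
BINARY_OP // → 0 // 5 = 0. Stack: [56, 0]
BINARY_OP - → 56 - 0 = 56. Stack: [56]
STORE_FAST t → t=56. Stack: []
LOAD_CONST → push 8. Stack: [8]
LOAD_FAST s → push -10. Stack: [8, -10]
BINARY_OP - → 8 - -10 = 18. Stack: [18]
STORE_FAST y → y=18. Stack: []
LOAD_FAST_LOAD_FAST t,q → push 56,28. Stack: [56, 28]
BINARY_OP // → 56 // 28 = 2. Stack: [2]
LOAD_FAST b → push 8. Stack: [2, 8]
BINARY_OP & → 2 & 8 = 0. Stack: [0]
STORE_FAST y → y=0. Stack: []
LOAD_FAST_LOAD_FAST q,s → push 28,-10. Stack: [28, -10]
BINARY_OP - → 28 - -10 = 38. Stack: [38]
STORE_FAST q → q=38. Stack: []
LOAD_FAST t → push 56. Stack: [56]
LOAD_CONST → push 11. Stack: [56, 11]
BINARY_OP // → 56 // 11 = 5. Stack: [5]
LOAD_CONST → push 4. Stack: [5, 4]
BINARY_OP ^ → 5 ^ 4 = 1. Stack: [1]
STORE_FAST s → s=1. Stack: []
LOAD_FAST y → push 0. Stack: [0]
RETURN_VALUE → return 0.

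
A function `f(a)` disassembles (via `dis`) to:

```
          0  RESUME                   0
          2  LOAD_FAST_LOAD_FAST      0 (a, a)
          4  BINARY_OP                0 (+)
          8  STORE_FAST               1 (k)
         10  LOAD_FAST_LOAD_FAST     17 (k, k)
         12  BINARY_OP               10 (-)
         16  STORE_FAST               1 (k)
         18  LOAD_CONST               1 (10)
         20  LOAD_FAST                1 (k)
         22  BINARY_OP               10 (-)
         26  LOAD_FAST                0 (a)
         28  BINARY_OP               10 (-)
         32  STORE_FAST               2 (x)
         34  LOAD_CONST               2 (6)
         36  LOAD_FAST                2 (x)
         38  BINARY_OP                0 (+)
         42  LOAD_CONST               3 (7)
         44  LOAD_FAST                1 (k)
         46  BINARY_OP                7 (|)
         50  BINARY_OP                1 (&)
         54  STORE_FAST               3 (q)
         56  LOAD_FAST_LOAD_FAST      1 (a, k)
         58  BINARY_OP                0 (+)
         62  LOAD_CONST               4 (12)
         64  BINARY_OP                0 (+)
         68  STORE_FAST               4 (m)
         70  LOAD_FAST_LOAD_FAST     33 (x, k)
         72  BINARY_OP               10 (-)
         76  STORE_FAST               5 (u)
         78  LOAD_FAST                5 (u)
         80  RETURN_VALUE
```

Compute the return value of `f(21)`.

LOAD_FAST_LOAD_FAST a,a → push 21,21. Stack: [21, 21]
BINARY_OP + → 21 + 21 = 42. Stack: [42]
STORE_FAST k → k=42. Stack: []
LOAD_FAST_LOAD_FAST k,k → push 42,42. Stack: [42, 42]
BINARY_OP - → 42 - 42 = 0. Stack: [0]
STORE_FAST k → k=0. Stack: []
LOAD_CONST → push 10. Stack: [10]
LOAD_FAST k → push 0. Stack: [10, 0]
BINARY_OP - → 10 - 0 = 10. Stack: [10]
LOAD_FAST a → push 21. Stack: [10, 21]
BINARY_OP - → 10 - 21 = -11. Stack: [-11]
STORE_FAST x → x=-11. Stack: []
LOAD_CONST → push 6. Stack: [6]
LOAD_FAST x → push -11. Stack: [6, -11]
BINARY_OP + → 6 + -11 = -5. Stack: [-5]
LOAD_CONST → push 7. Stack: [-5, 7]
LOAD_FAST k → push 0. Stack: [-5, 7, 0]
BINARY_OP | → 7 | 0 = 7. Stack: [-5, 7]
BINARY_OP & → -5 & 7 = 3. Stack: [3]
STORE_FAST q → q=3. Stack: []
LOAD_FAST_LOAD_FAST a,k → push 21,0. Stack: [21, 0]
BINARY_OP + → 21 + 0 = 21. Stack: [21]
LOAD_CONST → push 12. Stack: [21, 12]
BINARY_OP + → 21 + 12 = 33. Stack: [33]
STORE_FAST m → m=33. Stack: []
LOAD_FAST_LOAD_FAST x,k → push -11,0. Stack: [-11, 0]
BINARY_OP - → -11 - 0 = -11. Stack: [-11]
STORE_FAST u → u=-11. Stack: []
LOAD_FAST u → push -11. Stack: [-11]
RETURN_VALUE → return -11.

-11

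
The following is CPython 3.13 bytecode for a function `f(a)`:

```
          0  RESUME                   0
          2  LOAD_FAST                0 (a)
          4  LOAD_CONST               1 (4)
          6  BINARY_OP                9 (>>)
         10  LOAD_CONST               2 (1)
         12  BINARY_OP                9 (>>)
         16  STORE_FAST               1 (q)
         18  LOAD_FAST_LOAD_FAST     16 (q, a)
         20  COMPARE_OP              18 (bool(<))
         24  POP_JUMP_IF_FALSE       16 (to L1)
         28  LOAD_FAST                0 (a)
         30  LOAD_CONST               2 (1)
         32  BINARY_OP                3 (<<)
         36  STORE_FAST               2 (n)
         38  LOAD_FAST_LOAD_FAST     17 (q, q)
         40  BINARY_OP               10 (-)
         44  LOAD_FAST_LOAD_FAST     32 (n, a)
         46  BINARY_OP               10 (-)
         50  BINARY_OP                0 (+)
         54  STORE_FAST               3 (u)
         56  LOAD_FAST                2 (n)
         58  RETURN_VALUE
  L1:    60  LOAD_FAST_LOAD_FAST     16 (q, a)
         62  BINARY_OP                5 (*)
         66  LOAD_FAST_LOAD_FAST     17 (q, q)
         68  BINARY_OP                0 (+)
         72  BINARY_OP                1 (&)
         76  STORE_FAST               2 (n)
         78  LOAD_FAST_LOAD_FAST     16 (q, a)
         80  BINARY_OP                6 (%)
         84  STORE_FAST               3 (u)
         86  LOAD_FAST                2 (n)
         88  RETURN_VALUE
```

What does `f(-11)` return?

LOAD_FAST a → push -11. Stack: [-11]
LOAD_CONST → push 4. Stack: [-11, 4]
BINARY_OP >> → -11 >> 4 = -1. Stack: [-1]
LOAD_CONST → push 1. Stack: [-1, 1]
BINARY_OP >> → -1 >> 1 = -1. Stack: [-1]
STORE_FAST q → q=-1. Stack: []
LOAD_FAST_LOAD_FAST q,a → push -1,-11. Stack: [-1, -11]
COMPARE_OP bool(<) → -1 vs -11 = False. Stack: [False]
POP_JUMP_IF_FALSE → pop False; jump. Stack: []
LOAD_FAST_LOAD_FAST q,a → push -1,-11. Stack: [-1, -11]
BINARY_OP * → -1 * -11 = 11. Stack: [11]
LOAD_FAST_LOAD_FAST q,q → push -1,-1. Stack: [11, -1, -1]
BINARY_OP + → -1 + -1 = -2. Stack: [11, -2]
BINARY_OP & → 11 & -2 = 10. Stack: [10]
STORE_FAST n → n=10. Stack: []
LOAD_FAST_LOAD_FAST q,a → push -1,-11. Stack: [-1, -11]
BINARY_OP % → -1 % -11 = -1. Stack: [-1]
STORE_FAST u → u=-1. Stack: []
LOAD_FAST n → push 10. Stack: [10]
RETURN_VALUE → return 10.

10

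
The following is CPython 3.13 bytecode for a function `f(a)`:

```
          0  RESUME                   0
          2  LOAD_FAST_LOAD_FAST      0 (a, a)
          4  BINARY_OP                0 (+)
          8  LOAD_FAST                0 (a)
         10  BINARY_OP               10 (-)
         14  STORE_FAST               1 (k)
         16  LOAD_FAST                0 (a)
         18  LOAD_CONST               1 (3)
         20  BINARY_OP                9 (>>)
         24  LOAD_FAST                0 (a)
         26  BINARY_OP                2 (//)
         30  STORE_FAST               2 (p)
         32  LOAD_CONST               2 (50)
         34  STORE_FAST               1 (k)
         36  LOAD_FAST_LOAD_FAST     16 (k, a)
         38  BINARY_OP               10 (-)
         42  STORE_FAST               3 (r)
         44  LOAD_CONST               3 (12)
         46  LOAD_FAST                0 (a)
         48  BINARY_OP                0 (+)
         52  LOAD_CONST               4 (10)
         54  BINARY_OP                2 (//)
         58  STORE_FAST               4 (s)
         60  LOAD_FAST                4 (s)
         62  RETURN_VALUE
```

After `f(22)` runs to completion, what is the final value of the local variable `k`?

LOAD_FAST_LOAD_FAST a,a → push 22,22. Stack: [22, 22]
BINARY_OP + → 22 + 22 = 44. Stack: [44]
LOAD_FAST a → push 22. Stack: [44, 22]
BINARY_OP - → 44 - 22 = 22. Stack: [22]
STORE_FAST k → k=22. Stack: []
LOAD_FAST a → push 22. Stack: [22]
LOAD_CONST → push 3. Stack: [22, 3]
BINARY_OP >> → 22 >> 3 = 2. Stack: [2]
LOAD_FAST a → push 22. Stack: [2, 22]
BINARY_OP // → 2 // 22 = 0. Stack: [0]
STORE_FAST p → p=0. Stack: []
LOAD_CONST → push 50. Stack: [50]
STORE_FAST k → k=50. Stack: []
LOAD_FAST_LOAD_FAST k,a → push 50,22. Stack: [50, 22]
BINARY_OP - → 50 - 22 = 28. Stack: [28]
STORE_FAST r → r=28. Stack: []
LOAD_CONST → push 12. Stack: [12]
LOAD_FAST a → push 22. Stack: [12, 22]
BINARY_OP + → 12 + 22 = 34. Stack: [34]
LOAD_CONST → push 10. Stack: [34, 10]
BINARY_OP // → 34 // 10 = 3. Stack: [3]
STORE_FAST s → s=3. Stack: []
LOAD_FAST s → push 3. Stack: [3]
RETURN_VALUE → return 3.

50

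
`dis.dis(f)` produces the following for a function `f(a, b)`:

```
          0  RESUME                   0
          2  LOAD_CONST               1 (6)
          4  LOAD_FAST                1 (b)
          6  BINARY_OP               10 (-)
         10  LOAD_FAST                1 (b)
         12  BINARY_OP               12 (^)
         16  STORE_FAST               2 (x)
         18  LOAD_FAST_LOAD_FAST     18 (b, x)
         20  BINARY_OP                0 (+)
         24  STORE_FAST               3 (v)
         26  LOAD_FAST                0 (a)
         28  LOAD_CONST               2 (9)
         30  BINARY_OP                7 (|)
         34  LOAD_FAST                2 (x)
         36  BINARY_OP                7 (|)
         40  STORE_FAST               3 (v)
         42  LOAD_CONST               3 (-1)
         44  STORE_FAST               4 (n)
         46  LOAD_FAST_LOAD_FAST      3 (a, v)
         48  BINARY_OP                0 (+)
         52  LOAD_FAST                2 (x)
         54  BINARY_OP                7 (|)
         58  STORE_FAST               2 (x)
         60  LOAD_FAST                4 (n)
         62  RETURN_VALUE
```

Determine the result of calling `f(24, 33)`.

-1

LOAD_CONST → push 6. Stack: [6]
LOAD_FAST b → push 33. Stack: [6, 33]
BINARY_OP - → 6 - 33 = -27. Stack: [-27]
LOAD_FAST b → push 33. Stack: [-27, 33]
BINARY_OP ^ → -27 ^ 33 = -60. Stack: [-60]
STORE_FAST x → x=-60. Stack: []
LOAD_FAST_LOAD_FAST b,x → push 33,-60. Stack: [33, -60]
BINARY_OP + → 33 + -60 = -27. Stack: [-27]
STORE_FAST v → v=-27. Stack: []
LOAD_FAST a → push 24. Stack: [24]
LOAD_CONST → push 9. Stack: [24, 9]
BINARY_OP | → 24 | 9 = 25. Stack: [25]
LOAD_FAST x → push -60. Stack: [25, -60]
BINARY_OP | → 25 | -60 = -35. Stack: [-35]
STORE_FAST v → v=-35. Stack: []
LOAD_CONST → push -1. Stack: [-1]
STORE_FAST n → n=-1. Stack: []
LOAD_FAST_LOAD_FAST a,v → push 24,-35. Stack: [24, -35]
BINARY_OP + → 24 + -35 = -11. Stack: [-11]
LOAD_FAST x → push -60. Stack: [-11, -60]
BINARY_OP | → -11 | -60 = -11. Stack: [-11]
STORE_FAST x → x=-11. Stack: []
LOAD_FAST n → push -1. Stack: [-1]
RETURN_VALUE → return -1.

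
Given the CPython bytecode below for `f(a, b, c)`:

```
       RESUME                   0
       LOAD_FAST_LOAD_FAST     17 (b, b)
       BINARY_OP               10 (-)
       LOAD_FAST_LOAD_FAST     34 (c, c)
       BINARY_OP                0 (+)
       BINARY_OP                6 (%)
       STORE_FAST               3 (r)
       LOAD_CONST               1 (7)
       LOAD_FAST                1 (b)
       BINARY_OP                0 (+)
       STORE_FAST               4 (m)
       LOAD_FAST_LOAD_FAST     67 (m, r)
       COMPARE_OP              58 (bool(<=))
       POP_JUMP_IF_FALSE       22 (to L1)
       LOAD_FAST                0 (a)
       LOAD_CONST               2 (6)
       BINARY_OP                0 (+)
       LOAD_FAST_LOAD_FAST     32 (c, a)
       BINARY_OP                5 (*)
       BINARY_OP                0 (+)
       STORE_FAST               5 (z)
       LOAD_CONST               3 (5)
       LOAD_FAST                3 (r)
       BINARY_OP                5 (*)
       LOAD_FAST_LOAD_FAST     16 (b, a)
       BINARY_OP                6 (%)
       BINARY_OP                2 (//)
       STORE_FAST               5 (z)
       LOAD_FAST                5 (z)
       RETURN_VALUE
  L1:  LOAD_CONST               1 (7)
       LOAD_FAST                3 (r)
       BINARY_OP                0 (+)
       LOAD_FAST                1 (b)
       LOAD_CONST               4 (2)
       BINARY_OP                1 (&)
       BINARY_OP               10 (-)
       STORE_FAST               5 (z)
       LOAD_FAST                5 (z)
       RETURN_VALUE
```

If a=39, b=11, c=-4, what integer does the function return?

LOAD_FAST_LOAD_FAST b,b → push 11,11. Stack: [11, 11]
BINARY_OP - → 11 - 11 = 0. Stack: [0]
LOAD_FAST_LOAD_FAST c,c → push -4,-4. Stack: [0, -4, -4]
BINARY_OP + → -4 + -4 = -8. Stack: [0, -8]
BINARY_OP % → 0 % -8 = 0. Stack: [0]
STORE_FAST r → r=0. Stack: []
LOAD_CONST → push 7. Stack: [7]
LOAD_FAST b → push 11. Stack: [7, 11]
BINARY_OP + → 7 + 11 = 18. Stack: [18]
STORE_FAST m → m=18. Stack: []
LOAD_FAST_LOAD_FAST m,r → push 18,0. Stack: [18, 0]
COMPARE_OP bool(<=) → 18 vs 0 = False. Stack: [False]
POP_JUMP_IF_FALSE → pop False; jump. Stack: []
LOAD_CONST → push 7. Stack: [7]
LOAD_FAST r → push 0. Stack: [7, 0]
BINARY_OP + → 7 + 0 = 7. Stack: [7]
LOAD_FAST b → push 11. Stack: [7, 11]
LOAD_CONST → push 2. Stack: [7, 11, 2]
BINARY_OP & → 11 & 2 = 2. Stack: [7, 2]
BINARY_OP - → 7 - 2 = 5. Stack: [5]
STORE_FAST z → z=5. Stack: []
LOAD_FAST z → push 5. Stack: [5]
RETURN_VALUE → return 5.

5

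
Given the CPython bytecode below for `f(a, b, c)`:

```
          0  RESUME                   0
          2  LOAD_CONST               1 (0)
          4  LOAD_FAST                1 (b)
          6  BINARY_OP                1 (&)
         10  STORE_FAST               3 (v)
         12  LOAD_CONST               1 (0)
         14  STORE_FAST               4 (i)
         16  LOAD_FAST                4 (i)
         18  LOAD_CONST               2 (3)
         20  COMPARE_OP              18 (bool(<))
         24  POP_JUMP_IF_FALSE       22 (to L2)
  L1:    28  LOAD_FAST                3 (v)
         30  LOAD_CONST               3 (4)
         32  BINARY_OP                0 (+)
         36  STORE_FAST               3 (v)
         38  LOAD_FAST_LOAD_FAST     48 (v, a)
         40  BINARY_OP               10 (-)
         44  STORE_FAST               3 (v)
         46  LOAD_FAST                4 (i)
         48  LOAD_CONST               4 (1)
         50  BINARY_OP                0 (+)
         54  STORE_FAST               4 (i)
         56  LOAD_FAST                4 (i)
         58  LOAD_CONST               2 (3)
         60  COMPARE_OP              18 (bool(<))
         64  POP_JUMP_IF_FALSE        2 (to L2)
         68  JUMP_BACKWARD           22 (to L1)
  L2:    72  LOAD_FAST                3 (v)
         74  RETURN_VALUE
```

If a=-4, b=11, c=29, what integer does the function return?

24

LOAD_CONST → push 0. Stack: [0]
LOAD_FAST b → push 11. Stack: [0, 11]
BINARY_OP & → 0 & 11 = 0. Stack: [0]
STORE_FAST v → v=0. Stack: []
LOAD_CONST → push 0. Stack: [0]
STORE_FAST i → i=0. Stack: []
LOAD_FAST i → push 0. Stack: [0]
LOAD_CONST → push 3. Stack: [0, 3]
COMPARE_OP bool(<) → 0 vs 3 = True. Stack: [True]
POP_JUMP_IF_FALSE → pop True; no jump. Stack: []
LOAD_FAST v → push 0. Stack: [0]
LOAD_CONST → push 4. Stack: [0, 4]
BINARY_OP + → 0 + 4 = 4. Stack: [4]
STORE_FAST v → v=4. Stack: []
LOAD_FAST_LOAD_FAST v,a → push 4,-4. Stack: [4, -4]
BINARY_OP - → 4 - -4 = 8. Stack: [8]
STORE_FAST v → v=8. Stack: []
LOAD_FAST i → push 0. Stack: [0]
LOAD_CONST → push 1. Stack: [0, 1]
BINARY_OP + → 0 + 1 = 1. Stack: [1]
STORE_FAST i → i=1. Stack: []
LOAD_FAST i → push 1. Stack: [1]
LOAD_CONST → push 3. Stack: [1, 3]
COMPARE_OP bool(<) → 1 vs 3 = True. Stack: [True]
POP_JUMP_IF_FALSE → pop True; no jump. Stack: []
LOAD_FAST v → push 8. Stack: [8]
LOAD_CONST → push 4. Stack: [8, 4]
BINARY_OP + → 8 + 4 = 12. Stack: [12]
STORE_FAST v → v=12. Stack: []
LOAD_FAST_LOAD_FAST v,a → push 12,-4. Stack: [12, -4]
BINARY_OP - → 12 - -4 = 16. Stack: [16]
STORE_FAST v → v=16. Stack: []
LOAD_FAST i → push 1. Stack: [1]
LOAD_CONST → push 1. Stack: [1, 1]
BINARY_OP + → 1 + 1 = 2. Stack: [2]
STORE_FAST i → i=2. Stack: []
LOAD_FAST i → push 2. Stack: [2]
LOAD_CONST → push 3. Stack: [2, 3]
COMPARE_OP bool(<) → 2 vs 3 = True. Stack: [True]
POP_JUMP_IF_FALSE → pop True; no jump. Stack: []
LOAD_FAST v → push 16. Stack: [16]
LOAD_CONST → push 4. Stack: [16, 4]
BINARY_OP + → 16 + 4 = 20. Stack: [20]
STORE_FAST v → v=20. Stack: []
LOAD_FAST_LOAD_FAST v,a → push 20,-4. Stack: [20, -4]
BINARY_OP - → 20 - -4 = 24. Stack: [24]
STORE_FAST v → v=24. Stack: []
LOAD_FAST i → push 2. Stack: [2]
LOAD_CONST → push 1. Stack: [2, 1]
BINARY_OP + → 2 + 1 = 3. Stack: [3]
STORE_FAST i → i=3. Stack: []
LOAD_FAST i → push 3. Stack: [3]
LOAD_CONST → push 3. Stack: [3, 3]
COMPARE_OP bool(<) → 3 vs 3 = False. Stack: [False]
POP_JUMP_IF_FALSE → pop False; jump. Stack: []
LOAD_FAST v → push 24. Stack: [24]
RETURN_VALUE → return 24.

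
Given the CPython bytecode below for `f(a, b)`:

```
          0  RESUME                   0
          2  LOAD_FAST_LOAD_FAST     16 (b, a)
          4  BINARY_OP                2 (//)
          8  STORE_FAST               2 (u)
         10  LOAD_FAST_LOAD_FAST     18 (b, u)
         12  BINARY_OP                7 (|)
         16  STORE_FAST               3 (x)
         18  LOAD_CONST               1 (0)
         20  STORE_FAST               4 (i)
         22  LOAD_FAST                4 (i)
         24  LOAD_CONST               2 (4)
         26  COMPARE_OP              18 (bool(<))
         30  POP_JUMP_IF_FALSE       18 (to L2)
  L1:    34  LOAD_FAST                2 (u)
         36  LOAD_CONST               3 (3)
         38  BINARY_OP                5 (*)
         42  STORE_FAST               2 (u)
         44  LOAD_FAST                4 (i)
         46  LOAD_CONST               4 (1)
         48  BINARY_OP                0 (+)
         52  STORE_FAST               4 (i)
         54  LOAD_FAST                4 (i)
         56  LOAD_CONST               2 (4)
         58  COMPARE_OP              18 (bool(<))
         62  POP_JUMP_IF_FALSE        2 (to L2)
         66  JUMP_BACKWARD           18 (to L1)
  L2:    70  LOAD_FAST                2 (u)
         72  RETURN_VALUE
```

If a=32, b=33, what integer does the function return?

LOAD_FAST_LOAD_FAST b,a → push 33,32. Stack: [33, 32]
BINARY_OP // → 33 // 32 = 1. Stack: [1]
STORE_FAST u → u=1. Stack: []
LOAD_FAST_LOAD_FAST b,u → push 33,1. Stack: [33, 1]
BINARY_OP | → 33 | 1 = 33. Stack: [33]
STORE_FAST x → x=33. Stack: []
LOAD_CONST → push 0. Stack: [0]
STORE_FAST i → i=0. Stack: []
LOAD_FAST i → push 0. Stack: [0]
LOAD_CONST → push 4. Stack: [0, 4]
COMPARE_OP bool(<) → 0 vs 4 = True. Stack: [True]
POP_JUMP_IF_FALSE → pop True; no jump. Stack: []
LOAD_FAST u → push 1. Stack: [1]
LOAD_CONST → push 3. Stack: [1, 3]
BINARY_OP * → 1 * 3 = 3. Stack: [3]
STORE_FAST u → u=3. Stack: []
LOAD_FAST i → push 0. Stack: [0]
LOAD_CONST → push 1. Stack: [0, 1]
BINARY_OP + → 0 + 1 = 1. Stack: [1]
STORE_FAST i → i=1. Stack: []
LOAD_FAST i → push 1. Stack: [1]
LOAD_CONST → push 4. Stack: [1, 4]
COMPARE_OP bool(<) → 1 vs 4 = True. Stack: [True]
POP_JUMP_IF_FALSE → pop True; no jump. Stack: []
LOAD_FAST u → push 3. Stack: [3]
LOAD_CONST → push 3. Stack: [3, 3]
BINARY_OP * → 3 * 3 = 9. Stack: [9]
STORE_FAST u → u=9. Stack: []
LOAD_FAST i → push 1. Stack: [1]
LOAD_CONST → push 1. Stack: [1, 1]
BINARY_OP + → 1 + 1 = 2. Stack: [2]
STORE_FAST i → i=2. Stack: []
LOAD_FAST i → push 2. Stack: [2]
LOAD_CONST → push 4. Stack: [2, 4]
COMPARE_OP bool(<) → 2 vs 4 = True. Stack: [True]
POP_JUMP_IF_FALSE → pop True; no jump. Stack: []
LOAD_FAST u → push 9. Stack: [9]
LOAD_CONST → push 3. Stack: [9, 3]
BINARY_OP * → 9 * 3 = 27. Stack: [27]
STORE_FAST u → u=27. Stack: []
LOAD_FAST i → push 2. Stack: [2]
LOAD_CONST → push 1. Stack: [2, 1]
BINARY_OP + → 2 + 1 = 3. Stack: [3]
STORE_FAST i → i=3. Stack: []
LOAD_FAST i → push 3. Stack: [3]
LOAD_CONST → push 4. Stack: [3, 4]
COMPARE_OP bool(<) → 3 vs 4 = True. Stack: [True]
POP_JUMP_IF_FALSE → pop True; no jump. Stack: []
LOAD_FAST u → push 27. Stack: [27]
LOAD_CONST → push 3. Stack: [27, 3]
BINARY_OP * → 27 * 3 = 81. Stack: [81]
STORE_FAST u → u=81. Stack: []
LOAD_FAST i → push 3. Stack: [3]
LOAD_CONST → push 1. Stack: [3, 1]
BINARY_OP + → 3 + 1 = 4. Stack: [4]
STORE_FAST i → i=4. Stack: []
LOAD_FAST i → push 4. Stack: [4]
LOAD_CONST → push 4. Stack: [4, 4]
COMPARE_OP bool(<) → 4 vs 4 = False. Stack: [False]
POP_JUMP_IF_FALSE → pop False; jump. Stack: []
LOAD_FAST u → push 81. Stack: [81]
RETURN_VALUE → return 81.

81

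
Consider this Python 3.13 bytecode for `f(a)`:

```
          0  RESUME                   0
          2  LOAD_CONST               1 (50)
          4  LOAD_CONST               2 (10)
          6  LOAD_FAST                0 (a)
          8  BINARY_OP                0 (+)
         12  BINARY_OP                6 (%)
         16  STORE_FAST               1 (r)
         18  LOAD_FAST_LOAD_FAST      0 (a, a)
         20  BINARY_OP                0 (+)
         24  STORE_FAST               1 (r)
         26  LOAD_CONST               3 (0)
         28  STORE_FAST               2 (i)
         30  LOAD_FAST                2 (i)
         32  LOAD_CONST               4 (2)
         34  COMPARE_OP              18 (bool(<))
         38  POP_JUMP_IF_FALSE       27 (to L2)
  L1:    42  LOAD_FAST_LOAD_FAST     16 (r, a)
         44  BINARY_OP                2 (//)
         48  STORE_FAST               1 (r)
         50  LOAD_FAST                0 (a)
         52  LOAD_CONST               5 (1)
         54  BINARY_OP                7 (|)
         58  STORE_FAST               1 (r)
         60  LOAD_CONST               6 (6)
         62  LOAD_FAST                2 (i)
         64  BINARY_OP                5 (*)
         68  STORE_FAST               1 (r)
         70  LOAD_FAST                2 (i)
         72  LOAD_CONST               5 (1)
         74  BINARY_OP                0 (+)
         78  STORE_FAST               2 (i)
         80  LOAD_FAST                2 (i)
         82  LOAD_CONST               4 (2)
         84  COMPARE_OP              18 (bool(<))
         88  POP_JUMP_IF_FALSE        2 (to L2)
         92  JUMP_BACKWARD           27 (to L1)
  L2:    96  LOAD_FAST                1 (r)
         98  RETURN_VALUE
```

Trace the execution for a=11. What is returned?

6

LOAD_CONST → push 50. Stack: [50]
LOAD_CONST → push 10. Stack: [50, 10]
LOAD_FAST a → push 11. Stack: [50, 10, 11]
BINARY_OP + → 10 + 11 = 21. Stack: [50, 21]
BINARY_OP % → 50 % 21 = 8. Stack: [8]
STORE_FAST r → r=8. Stack: []
LOAD_FAST_LOAD_FAST a,a → push 11,11. Stack: [11, 11]
BINARY_OP + → 11 + 11 = 22. Stack: [22]
STORE_FAST r → r=22. Stack: []
LOAD_CONST → push 0. Stack: [0]
STORE_FAST i → i=0. Stack: []
LOAD_FAST i → push 0. Stack: [0]
LOAD_CONST → push 2. Stack: [0, 2]
COMPARE_OP bool(<) → 0 vs 2 = True. Stack: [True]
POP_JUMP_IF_FALSE → pop True; no jump. Stack: []
LOAD_FAST_LOAD_FAST r,a → push 22,11. Stack: [22, 11]
BINARY_OP // → 22 // 11 = 2. Stack: [2]
STORE_FAST r → r=2. Stack: []
LOAD_FAST a → push 11. Stack: [11]
LOAD_CONST → push 1. Stack: [11, 1]
BINARY_OP | → 11 | 1 = 11. Stack: [11]
STORE_FAST r → r=11. Stack: []
LOAD_CONST → push 6. Stack: [6]
LOAD_FAST i → push 0. Stack: [6, 0]
BINARY_OP * → 6 * 0 = 0. Stack: [0]
STORE_FAST r → r=0. Stack: []
LOAD_FAST i → push 0. Stack: [0]
LOAD_CONST → push 1. Stack: [0, 1]
BINARY_OP + → 0 + 1 = 1. Stack: [1]
STORE_FAST i → i=1. Stack: []
LOAD_FAST i → push 1. Stack: [1]
LOAD_CONST → push 2. Stack: [1, 2]
COMPARE_OP bool(<) → 1 vs 2 = True. Stack: [True]
POP_JUMP_IF_FALSE → pop True; no jump. Stack: []
LOAD_FAST_LOAD_FAST r,a → push 0,11. Stack: [0, 11]
BINARY_OP // → 0 // 11 = 0. Stack: [0]
STORE_FAST r → r=0. Stack: []
LOAD_FAST a → push 11. Stack: [11]
LOAD_CONST → push 1. Stack: [11, 1]
BINARY_OP | → 11 | 1 = 11. Stack: [11]
STORE_FAST r → r=11. Stack: []
LOAD_CONST → push 6. Stack: [6]
LOAD_FAST i → push 1. Stack: [6, 1]
BINARY_OP * → 6 * 1 = 6. Stack: [6]
STORE_FAST r → r=6. Stack: []
LOAD_FAST i → push 1. Stack: [1]
LOAD_CONST → push 1. Stack: [1, 1]
BINARY_OP + → 1 + 1 = 2. Stack: [2]
STORE_FAST i → i=2. Stack: []
LOAD_FAST i → push 2. Stack: [2]
LOAD_CONST → push 2. Stack: [2, 2]
COMPARE_OP bool(<) → 2 vs 2 = False. Stack: [False]
POP_JUMP_IF_FALSE → pop False; jump. Stack: []
LOAD_FAST r → push 6. Stack: [6]
RETURN_VALUE → return 6.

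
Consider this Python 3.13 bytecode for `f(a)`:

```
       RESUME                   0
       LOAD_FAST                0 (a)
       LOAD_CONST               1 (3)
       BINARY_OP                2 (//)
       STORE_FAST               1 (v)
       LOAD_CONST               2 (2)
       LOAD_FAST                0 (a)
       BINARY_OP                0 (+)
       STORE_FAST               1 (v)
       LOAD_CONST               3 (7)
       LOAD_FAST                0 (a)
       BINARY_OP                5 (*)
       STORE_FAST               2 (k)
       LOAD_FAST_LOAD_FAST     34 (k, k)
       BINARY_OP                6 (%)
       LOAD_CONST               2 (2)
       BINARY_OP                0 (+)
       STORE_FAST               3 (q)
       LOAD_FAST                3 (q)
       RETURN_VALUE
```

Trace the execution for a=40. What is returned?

2

LOAD_FAST a → push 40. Stack: [40]
LOAD_CONST → push 3. Stack: [40, 3]
BINARY_OP // → 40 // 3 = 13. Stack: [13]
STORE_FAST v → v=13. Stack: []
LOAD_CONST → push 2. Stack: [2]
LOAD_FAST a → push 40. Stack: [2, 40]
BINARY_OP + → 2 + 40 = 42. Stack: [42]
STORE_FAST v → v=42. Stack: []
LOAD_CONST → push 7. Stack: [7]
LOAD_FAST a → push 40. Stack: [7, 40]
BINARY_OP * → 7 * 40 = 280. Stack: [280]
STORE_FAST k → k=280. Stack: []
LOAD_FAST_LOAD_FAST k,k → push 280,280. Stack: [280, 280]
BINARY_OP % → 280 % 280 = 0. Stack: [0]
LOAD_CONST → push 2. Stack: [0, 2]
BINARY_OP + → 0 + 2 = 2. Stack: [2]
STORE_FAST q → q=2. Stack: []
LOAD_FAST q → push 2. Stack: [2]
RETURN_VALUE → return 2.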